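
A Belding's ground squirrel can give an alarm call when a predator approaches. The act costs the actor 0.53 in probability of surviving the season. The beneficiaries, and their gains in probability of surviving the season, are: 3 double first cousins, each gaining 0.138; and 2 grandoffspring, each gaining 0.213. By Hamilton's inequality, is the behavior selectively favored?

Hamilton's rule: the trait is favored when the sum of r·B over every recipient exceeds the actor's cost C.
r to a double first cousin = 1/4 (double first cousins share both grandparent pairs — four paths of length 4: r = 4·(1/2)^4 = 1/4).
r to a grandoffspring = 1/4 (two parent–offspring links: r = (1/2)^2 = 1/4).
Summing one r·B term per recipient: 3·0.25·0.138 + 2·0.25·0.213 = 0.21.
0.21 < 0.53: the indirect benefit is less than the cost.

No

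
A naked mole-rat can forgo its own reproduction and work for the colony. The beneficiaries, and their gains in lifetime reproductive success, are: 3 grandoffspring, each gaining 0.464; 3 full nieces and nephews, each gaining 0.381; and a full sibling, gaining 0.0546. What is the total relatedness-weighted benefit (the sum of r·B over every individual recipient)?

0.66105

r to a grandoffspring = 0.25 (two parent–offspring links: r = (1/2)^2 = 1/4).
r to a full niece or nephew = 0.25 (full aunt/uncle↔niece/nephew: two paths of length 3 through the shared grandparent pair: r = 2·(1/2)^3 = 1/4).
r to a full sibling = 1/2 (full sibs share both parents — two paths of length 2: r = 2·(1/2)^2 = 1/2).
Summing one r·B term per recipient: 3·0.25·0.464 + 3·0.25·0.381 + 1·0.5·0.0546 = 0.66105.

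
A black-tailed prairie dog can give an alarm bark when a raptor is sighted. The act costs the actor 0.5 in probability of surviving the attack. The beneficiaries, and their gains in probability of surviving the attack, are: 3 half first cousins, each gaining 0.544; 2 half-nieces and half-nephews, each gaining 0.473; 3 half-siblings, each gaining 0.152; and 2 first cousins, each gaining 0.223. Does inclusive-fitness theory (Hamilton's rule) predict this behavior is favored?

Hamilton's rule: the trait is favored when the sum of r·B over every recipient exceeds the actor's cost C.
r to a half first cousin = 1/16 (half first cousins share one grandparent — one path of length 4: r = (1/2)^4 = 1/16).
r to a half-niece or half-nephew = 1/8 (half-aunt/uncle↔niece/nephew: one path of length 3: r = (1/2)^3 = 1/8).
r to a half-sibling = 0.25 (half-sibs share one parent — one path of length 2: r = (1/2)^2 = 1/4).
r to a first cousin = 1/8 (first cousins share one grandparent pair — two paths of length 4: r = 2·(1/2)^4 = 1/8).
Summing one r·B term per recipient: 3·0.0625·0.544 + 2·0.125·0.473 + 3·0.25·0.152 + 2·0.125·0.223 = 0.39.
0.39 < 0.5: the indirect benefit is less than the cost.

No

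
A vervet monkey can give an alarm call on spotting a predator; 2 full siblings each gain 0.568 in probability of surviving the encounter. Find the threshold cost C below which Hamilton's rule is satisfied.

r to a full sibling = 1/2 (full sibs share both parents — two paths of length 2: r = 2·(1/2)^2 = 1/2).
Hamilton's rule: n·r·B > C, so the trait is favored while C < n·r·B = 2·0.5·0.568 = 0.568.

0.568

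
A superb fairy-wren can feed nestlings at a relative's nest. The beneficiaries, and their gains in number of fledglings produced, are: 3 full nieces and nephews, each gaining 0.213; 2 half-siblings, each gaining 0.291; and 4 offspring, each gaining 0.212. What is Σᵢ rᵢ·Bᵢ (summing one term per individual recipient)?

r to a full niece or nephew = 0.25 (full aunt/uncle↔niece/nephew: two paths of length 3 through the shared grandparent pair: r = 2·(1/2)^3 = 1/4).
r to a half-sibling = 0.25 (half-sibs share one parent — one path of length 2: r = (1/2)^2 = 1/4).
r to an offspring = 1/2 (one parent–offspring link: r = (1/2)^1 = 1/2).
Summing one r·B term per recipient: 3·0.25·0.213 + 2·0.25·0.291 + 4·0.5·0.212 = 0.72925.

0.72925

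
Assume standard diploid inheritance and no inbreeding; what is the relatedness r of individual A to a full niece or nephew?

0.25

Each parent–offspring link contributes a factor of 1/2, and independent paths through distinct common ancestors add.
Full aunt/uncle↔niece/nephew: two paths of length 3 through the shared grandparent pair: r = 2·(1/2)^3 = 1/4.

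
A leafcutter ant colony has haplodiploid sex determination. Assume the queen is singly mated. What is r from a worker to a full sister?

Haplodiploid full sisters inherit their father's entire haploid genome identically (contributing 1/2) and on average half of their mother's contribution (1/2 · 1/2 = 1/4); r = 1/2 + 1/4 = 3/4.

0.75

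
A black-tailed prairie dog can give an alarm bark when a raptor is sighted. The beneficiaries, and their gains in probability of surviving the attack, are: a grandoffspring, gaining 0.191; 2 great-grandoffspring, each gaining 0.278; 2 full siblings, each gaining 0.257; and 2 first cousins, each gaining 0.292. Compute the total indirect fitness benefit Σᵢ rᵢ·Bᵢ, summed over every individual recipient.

r to a grandoffspring = 0.25 (two parent–offspring links: r = (1/2)^2 = 1/4).
r to a great-grandoffspring = 0.125 (three parent–offspring links: r = (1/2)^3 = 1/8).
r to a full sibling = 1/2 (full sibs share both parents — two paths of length 2: r = 2·(1/2)^2 = 1/2).
r to a first cousin = 1/8 (first cousins share one grandparent pair — two paths of length 4: r = 2·(1/2)^4 = 1/8).
Summing one r·B term per recipient: 1·0.25·0.191 + 2·0.125·0.278 + 2·0.5·0.257 + 2·0.125·0.292 = 0.44725.

0.44725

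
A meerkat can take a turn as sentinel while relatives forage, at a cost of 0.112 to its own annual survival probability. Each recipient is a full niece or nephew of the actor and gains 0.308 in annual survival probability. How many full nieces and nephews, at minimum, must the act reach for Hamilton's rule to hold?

r to a full niece or nephew = 0.25 (full aunt/uncle↔niece/nephew: two paths of length 3 through the shared grandparent pair: r = 2·(1/2)^3 = 1/4).
Hamilton's rule: n·r·B > C  ⇒  n > C/(r·B) = 0.112/(0.25·0.308) = 1.455.
The smallest integer exceeding 1.455 is 2.

2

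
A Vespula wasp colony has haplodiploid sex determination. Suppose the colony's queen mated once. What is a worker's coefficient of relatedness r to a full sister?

0.75

Haplodiploid full sisters inherit their father's entire haploid genome identically (contributing 1/2) and on average half of their mother's contribution (1/2 · 1/2 = 1/4); r = 1/2 + 1/4 = 3/4.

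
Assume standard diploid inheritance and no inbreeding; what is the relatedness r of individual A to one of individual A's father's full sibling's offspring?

0.125

Each parent–offspring link contributes a factor of 1/2, and independent paths through distinct common ancestors add.
First cousins share one grandparent pair — two paths of length 4: r = 2·(1/2)^4 = 1/8.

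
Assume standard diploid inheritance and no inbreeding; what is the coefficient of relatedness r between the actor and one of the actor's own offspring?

Each parent–offspring link contributes a factor of 1/2, and independent paths through distinct common ancestors add.
One parent–offspring link: r = (1/2)^1 = 1/2.

0.5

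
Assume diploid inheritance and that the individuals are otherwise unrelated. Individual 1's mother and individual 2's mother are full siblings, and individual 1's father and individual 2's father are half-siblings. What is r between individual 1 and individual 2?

0.1875

Relatedness sums over independent paths through distinct common ancestors.
Individual 1 and individual 2 are related in two ways: first cousins through their mothers (r = 1/8) and half first cousins through their fathers (r = 1/16).
r = 1/8 + 1/16 = 0.1875.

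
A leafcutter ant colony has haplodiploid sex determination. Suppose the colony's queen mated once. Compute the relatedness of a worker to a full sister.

Haplodiploid full sisters inherit their father's entire haploid genome identically (contributing 1/2) and on average half of their mother's contribution (1/2 · 1/2 = 1/4); r = 1/2 + 1/4 = 3/4.

0.75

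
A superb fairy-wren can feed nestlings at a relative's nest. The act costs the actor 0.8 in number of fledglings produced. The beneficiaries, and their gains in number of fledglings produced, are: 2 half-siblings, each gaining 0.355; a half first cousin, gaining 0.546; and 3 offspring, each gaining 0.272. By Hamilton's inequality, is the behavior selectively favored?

Hamilton's rule: the trait is favored when the sum of r·B over every recipient exceeds the actor's cost C.
r to a half-sibling = 0.25 (half-sibs share one parent — one path of length 2: r = (1/2)^2 = 1/4).
r to a half first cousin = 1/16 (half first cousins share one grandparent — one path of length 4: r = (1/2)^4 = 1/16).
r to an offspring = 1/2 (one parent–offspring link: r = (1/2)^1 = 1/2).
Summing one r·B term per recipient: 2·0.25·0.355 + 1·0.0625·0.546 + 3·0.5·0.272 = 0.619625.
0.619625 < 0.8: the indirect benefit is less than the cost.

No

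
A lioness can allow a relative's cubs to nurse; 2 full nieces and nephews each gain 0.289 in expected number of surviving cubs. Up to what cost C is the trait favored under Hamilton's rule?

0.1445

r to a full niece or nephew = 1/4 (full aunt/uncle↔niece/nephew: two paths of length 3 through the shared grandparent pair: r = 2·(1/2)^3 = 1/4).
Hamilton's rule: n·r·B > C, so the trait is favored while C < n·r·B = 2·0.25·0.289 = 0.1445.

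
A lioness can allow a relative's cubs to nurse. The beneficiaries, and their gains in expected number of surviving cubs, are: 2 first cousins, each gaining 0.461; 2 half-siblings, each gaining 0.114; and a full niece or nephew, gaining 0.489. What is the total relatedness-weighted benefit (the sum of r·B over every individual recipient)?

r to a first cousin = 1/8 (first cousins share one grandparent pair — two paths of length 4: r = 2·(1/2)^4 = 1/8).
r to a half-sibling = 0.25 (half-sibs share one parent — one path of length 2: r = (1/2)^2 = 1/4).
r to a full niece or nephew = 1/4 (full aunt/uncle↔niece/nephew: two paths of length 3 through the shared grandparent pair: r = 2·(1/2)^3 = 1/4).
Summing one r·B term per recipient: 2·0.125·0.461 + 2·0.25·0.114 + 1·0.25·0.489 = 0.2945.

0.2945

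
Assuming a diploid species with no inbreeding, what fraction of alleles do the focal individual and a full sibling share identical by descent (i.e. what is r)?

Full sibs share both parents — two paths of length 2: r = 2·(1/2)^2 = 1/2.

0.5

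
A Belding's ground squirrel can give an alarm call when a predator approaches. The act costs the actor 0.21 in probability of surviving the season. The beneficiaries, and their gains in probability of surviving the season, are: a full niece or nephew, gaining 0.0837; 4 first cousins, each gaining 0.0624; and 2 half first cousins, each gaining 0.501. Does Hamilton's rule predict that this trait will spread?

No

Hamilton's rule: the trait is favored when the sum of r·B over every recipient exceeds the actor's cost C.
r to a full niece or nephew = 1/4 (full aunt/uncle↔niece/nephew: two paths of length 3 through the shared grandparent pair: r = 2·(1/2)^3 = 1/4).
r to a first cousin = 1/8 (first cousins share one grandparent pair — two paths of length 4: r = 2·(1/2)^4 = 1/8).
r to a half first cousin = 1/16 (half first cousins share one grandparent — one path of length 4: r = (1/2)^4 = 1/16).
Summing one r·B term per recipient: 1·0.25·0.0837 + 4·0.125·0.0624 + 2·0.0625·0.501 = 0.11475.
0.11475 < 0.21: the indirect benefit is less than the cost.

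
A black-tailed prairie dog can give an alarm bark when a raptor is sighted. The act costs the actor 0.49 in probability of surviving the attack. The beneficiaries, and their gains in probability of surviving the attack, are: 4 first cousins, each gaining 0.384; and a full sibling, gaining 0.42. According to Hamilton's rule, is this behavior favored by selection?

Hamilton's rule: the trait is favored when the sum of r·B over every recipient exceeds the actor's cost C.
r to a first cousin = 1/8 (first cousins share one grandparent pair — two paths of length 4: r = 2·(1/2)^4 = 1/8).
r to a full sibling = 0.5 (full sibs share both parents — two paths of length 2: r = 2·(1/2)^2 = 1/2).
Summing one r·B term per recipient: 4·0.125·0.384 + 1·0.5·0.42 = 0.402.
0.402 < 0.49: the indirect benefit is less than the cost.

No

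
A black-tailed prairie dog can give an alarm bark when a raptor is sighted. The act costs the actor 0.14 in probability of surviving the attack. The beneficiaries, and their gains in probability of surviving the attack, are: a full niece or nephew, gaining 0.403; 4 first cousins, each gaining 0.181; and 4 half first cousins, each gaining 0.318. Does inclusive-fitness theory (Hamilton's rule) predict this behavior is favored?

Yes

Hamilton's rule: the trait is favored when the sum of r·B over every recipient exceeds the actor's cost C.
r to a full niece or nephew = 0.25 (full aunt/uncle↔niece/nephew: two paths of length 3 through the shared grandparent pair: r = 2·(1/2)^3 = 1/4).
r to a first cousin = 1/8 (first cousins share one grandparent pair — two paths of length 4: r = 2·(1/2)^4 = 1/8).
r to a half first cousin = 1/16 (half first cousins share one grandparent — one path of length 4: r = (1/2)^4 = 1/16).
Summing one r·B term per recipient: 1·0.25·0.403 + 4·0.125·0.181 + 4·0.0625·0.318 = 0.27075.
0.27075 > 0.14: the indirect benefit exceeds the cost.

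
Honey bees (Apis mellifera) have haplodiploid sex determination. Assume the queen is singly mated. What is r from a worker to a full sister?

0.75

Haplodiploid full sisters inherit their father's entire haploid genome identically (contributing 1/2) and on average half of their mother's contribution (1/2 · 1/2 = 1/4); r = 1/2 + 1/4 = 3/4.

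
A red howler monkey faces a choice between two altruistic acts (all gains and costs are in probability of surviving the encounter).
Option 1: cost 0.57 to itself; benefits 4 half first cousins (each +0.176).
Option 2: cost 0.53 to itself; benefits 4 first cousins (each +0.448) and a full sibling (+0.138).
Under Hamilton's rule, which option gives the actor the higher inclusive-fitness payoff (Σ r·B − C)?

Option 1: r to a half first cousin = 0.0625.
Option 1: Σ r·B − C = (4·0.0625·0.176) − 0.57 = -0.526.
Option 2: r to a first cousin = 0.125.
Option 2: r to a full sibling = 0.5.
Option 2: Σ r·B − C = (4·0.125·0.448 + 1·0.5·0.138) − 0.53 = -0.237.
Option 2 has the higher net inclusive-fitness payoff.

Option 2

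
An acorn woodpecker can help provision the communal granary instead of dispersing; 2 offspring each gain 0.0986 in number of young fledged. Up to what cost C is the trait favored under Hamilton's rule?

0.0986

r to an offspring = 1/2 (one parent–offspring link: r = (1/2)^1 = 1/2).
Hamilton's rule: n·r·B > C, so the trait is favored while C < n·r·B = 2·0.5·0.0986 = 0.0986.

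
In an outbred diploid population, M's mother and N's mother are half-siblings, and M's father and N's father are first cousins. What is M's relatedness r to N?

Relatedness sums over independent paths through distinct common ancestors.
M and N are related in two ways: half first cousins through their mothers (r = 1/16) and second cousins through their fathers (r = 1/32).
r = 1/16 + 1/32 = 3/32 = 0.09375.

0.09375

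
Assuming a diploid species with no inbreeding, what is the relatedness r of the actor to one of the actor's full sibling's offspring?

Each parent–offspring link contributes a factor of 1/2, and independent paths through distinct common ancestors add.
Full aunt/uncle↔niece/nephew: two paths of length 3 through the shared grandparent pair: r = 2·(1/2)^3 = 1/4.

0.25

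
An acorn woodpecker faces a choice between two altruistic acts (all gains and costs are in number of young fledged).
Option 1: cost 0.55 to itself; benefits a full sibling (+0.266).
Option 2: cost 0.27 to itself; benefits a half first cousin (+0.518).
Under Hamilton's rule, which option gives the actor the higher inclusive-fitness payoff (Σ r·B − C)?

Option 1: r to a full sibling = 0.5.
Option 1: Σ r·B − C = (1·0.5·0.266) − 0.55 = -0.417.
Option 2: r to a half first cousin = 0.0625.
Option 2: Σ r·B − C = (1·0.0625·0.518) − 0.27 = -0.237625.
Option 2 has the higher net inclusive-fitness payoff.

Option 2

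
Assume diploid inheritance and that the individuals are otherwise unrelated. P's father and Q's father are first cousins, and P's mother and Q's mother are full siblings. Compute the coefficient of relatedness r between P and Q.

Independent pedigree routes through distinct common ancestors add.
P and Q are related in two ways: second cousins through their fathers (r = 1/32) and first cousins through their mothers (r = 1/8).
r = 1/32 + 1/8 = 0.15625.

0.15625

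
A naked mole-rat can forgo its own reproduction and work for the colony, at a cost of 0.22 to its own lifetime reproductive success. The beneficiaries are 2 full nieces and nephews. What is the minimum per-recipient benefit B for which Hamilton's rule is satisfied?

0.44

r to a full niece or nephew = 1/4 (full aunt/uncle↔niece/nephew: two paths of length 3 through the shared grandparent pair: r = 2·(1/2)^3 = 1/4).
Hamilton's rule with n recipients of equal r: n·r·B > C, so B > C/(n·r) = 0.22/(2·0.25) = 0.44.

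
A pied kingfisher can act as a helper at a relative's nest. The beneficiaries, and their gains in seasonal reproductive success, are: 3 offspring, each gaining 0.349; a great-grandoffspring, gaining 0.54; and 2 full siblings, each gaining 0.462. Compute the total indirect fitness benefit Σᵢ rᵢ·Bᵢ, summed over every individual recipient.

1.053

r to an offspring = 0.5 (one parent–offspring link: r = (1/2)^1 = 1/2).
r to a great-grandoffspring = 1/8 (three parent–offspring links: r = (1/2)^3 = 1/8).
r to a full sibling = 0.5 (full sibs share both parents — two paths of length 2: r = 2·(1/2)^2 = 1/2).
Summing one r·B term per recipient: 3·0.5·0.349 + 1·0.125·0.54 + 2·0.5·0.462 = 1.053.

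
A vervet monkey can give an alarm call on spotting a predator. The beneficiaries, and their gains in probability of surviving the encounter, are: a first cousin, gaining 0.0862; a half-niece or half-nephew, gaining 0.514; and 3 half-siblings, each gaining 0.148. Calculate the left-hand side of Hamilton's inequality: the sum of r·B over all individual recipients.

r to a first cousin = 1/8 (first cousins share one grandparent pair — two paths of length 4: r = 2·(1/2)^4 = 1/8).
r to a half-niece or half-nephew = 0.125 (half-aunt/uncle↔niece/nephew: one path of length 3: r = (1/2)^3 = 1/8).
r to a half-sibling = 1/4 (half-sibs share one parent — one path of length 2: r = (1/2)^2 = 1/4).
Summing one r·B term per recipient: 1·0.125·0.0862 + 1·0.125·0.514 + 3·0.25·0.148 = 0.186025.

0.186025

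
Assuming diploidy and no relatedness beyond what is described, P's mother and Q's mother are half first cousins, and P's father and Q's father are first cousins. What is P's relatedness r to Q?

0.046875

Relatedness sums over independent paths through distinct common ancestors.
P and Q are related in two ways: half second cousins through their mothers (r = 1/64) and second cousins through their fathers (r = 1/32).
r = 1/64 + 1/32 = 0.046875.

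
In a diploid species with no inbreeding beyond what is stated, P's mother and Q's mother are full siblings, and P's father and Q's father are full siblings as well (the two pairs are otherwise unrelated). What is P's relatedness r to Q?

Relatedness sums over independent paths through distinct common ancestors.
P and Q are related in two ways: first cousins through their mothers (r = 1/8) and first cousins through their fathers (r = 1/8) — i.e. double first cousins.
r = 1/8 + 1/8 = 0.25.

0.25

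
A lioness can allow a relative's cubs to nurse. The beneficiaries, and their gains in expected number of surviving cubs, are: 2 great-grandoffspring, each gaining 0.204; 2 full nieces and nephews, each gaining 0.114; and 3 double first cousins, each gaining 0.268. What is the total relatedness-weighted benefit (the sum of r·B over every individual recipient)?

0.309

r to a great-grandoffspring = 1/8 (three parent–offspring links: r = (1/2)^3 = 1/8).
r to a full niece or nephew = 0.25 (full aunt/uncle↔niece/nephew: two paths of length 3 through the shared grandparent pair: r = 2·(1/2)^3 = 1/4).
r to a double first cousin = 1/4 (double first cousins share both grandparent pairs — four paths of length 4: r = 4·(1/2)^4 = 1/4).
Summing one r·B term per recipient: 2·0.125·0.204 + 2·0.25·0.114 + 3·0.25·0.268 = 0.309.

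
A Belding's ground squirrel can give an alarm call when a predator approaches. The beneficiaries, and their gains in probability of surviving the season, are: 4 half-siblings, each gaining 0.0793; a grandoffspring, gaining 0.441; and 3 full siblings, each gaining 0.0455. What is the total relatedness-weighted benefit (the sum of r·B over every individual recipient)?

r to a half-sibling = 0.25 (half-sibs share one parent — one path of length 2: r = (1/2)^2 = 1/4).
r to a grandoffspring = 0.25 (two parent–offspring links: r = (1/2)^2 = 1/4).
r to a full sibling = 1/2 (full sibs share both parents — two paths of length 2: r = 2·(1/2)^2 = 1/2).
Summing one r·B term per recipient: 4·0.25·0.0793 + 1·0.25·0.441 + 3·0.5·0.0455 = 0.2578.

0.2578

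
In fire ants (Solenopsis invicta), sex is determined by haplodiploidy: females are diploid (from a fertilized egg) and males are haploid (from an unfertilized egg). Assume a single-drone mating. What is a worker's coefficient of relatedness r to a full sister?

Haplodiploid full sisters inherit their father's entire haploid genome identically (contributing 1/2) and on average half of their mother's contribution (1/2 · 1/2 = 1/4); r = 1/2 + 1/4 = 3/4.

0.75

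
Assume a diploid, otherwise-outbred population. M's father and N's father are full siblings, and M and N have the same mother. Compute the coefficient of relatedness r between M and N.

0.375

Wright's path rule: contributions from independent ancestry routes add.
M and N are related in two ways: first cousins through their fathers (r = 1/8) and half-sibs through their shared mother (r = 1/4).
r = 1/8 + 1/4 = 3/8 = 0.375.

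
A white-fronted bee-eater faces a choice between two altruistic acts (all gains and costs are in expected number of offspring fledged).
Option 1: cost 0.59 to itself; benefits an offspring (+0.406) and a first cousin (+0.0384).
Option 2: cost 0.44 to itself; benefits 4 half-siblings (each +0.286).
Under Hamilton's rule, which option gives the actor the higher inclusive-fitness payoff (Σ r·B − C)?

Option 2

Option 1: r to an offspring = 0.5.
Option 1: r to a first cousin = 0.125.
Option 1: Σ r·B − C = (1·0.5·0.406 + 1·0.125·0.0384) − 0.59 = -0.3822.
Option 2: r to a half-sibling = 0.25.
Option 2: Σ r·B − C = (4·0.25·0.286) − 0.44 = -0.154.
Option 2 has the higher net inclusive-fitness payoff.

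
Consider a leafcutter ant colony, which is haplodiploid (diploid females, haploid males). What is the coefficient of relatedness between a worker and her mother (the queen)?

0.5

One meiotic link between diploid queen and diploid daughter: r = 1/2.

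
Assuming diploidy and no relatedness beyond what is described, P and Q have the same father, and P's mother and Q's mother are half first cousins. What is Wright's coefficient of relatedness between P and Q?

With two independent routes of shared ancestry, r is the sum of the two contributions.
P and Q are related in two ways: half-sibs through their shared father (r = 1/4) and half second cousins through their mothers (r = 1/64).
r = 1/4 + 1/64 = 0.265625.

0.265625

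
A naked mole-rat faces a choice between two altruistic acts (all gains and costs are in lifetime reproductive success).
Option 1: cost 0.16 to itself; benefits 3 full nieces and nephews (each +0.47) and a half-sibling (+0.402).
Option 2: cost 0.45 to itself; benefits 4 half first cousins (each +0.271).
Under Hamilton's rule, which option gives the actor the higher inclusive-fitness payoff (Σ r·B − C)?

Option 1: r to a full niece or nephew = 0.25.
Option 1: r to a half-sibling = 0.25.
Option 1: Σ r·B − C = (3·0.25·0.47 + 1·0.25·0.402) − 0.16 = 0.293.
Option 2: r to a half first cousin = 0.0625.
Option 2: Σ r·B − C = (4·0.0625·0.271) − 0.45 = -0.38225.
Option 1 has the higher net inclusive-fitness payoff.

Option 1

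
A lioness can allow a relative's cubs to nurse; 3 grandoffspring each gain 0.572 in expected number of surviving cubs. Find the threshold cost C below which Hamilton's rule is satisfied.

0.429

r to a grandoffspring = 1/4 (two parent–offspring links: r = (1/2)^2 = 1/4).
Hamilton's rule: n·r·B > C, so the trait is favored while C < n·r·B = 3·0.25·0.572 = 0.429.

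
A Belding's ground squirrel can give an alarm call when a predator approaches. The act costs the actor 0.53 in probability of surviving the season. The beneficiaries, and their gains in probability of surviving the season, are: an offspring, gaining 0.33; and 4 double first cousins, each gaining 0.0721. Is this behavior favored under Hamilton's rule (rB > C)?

No

Hamilton's rule: the trait is favored when the sum of r·B over every recipient exceeds the actor's cost C.
r to an offspring = 1/2 (one parent–offspring link: r = (1/2)^1 = 1/2).
r to a double first cousin = 0.25 (double first cousins share both grandparent pairs — four paths of length 4: r = 4·(1/2)^4 = 1/4).
Summing one r·B term per recipient: 1·0.5·0.33 + 4·0.25·0.0721 = 0.2371.
0.2371 < 0.53: the indirect benefit is less than the cost.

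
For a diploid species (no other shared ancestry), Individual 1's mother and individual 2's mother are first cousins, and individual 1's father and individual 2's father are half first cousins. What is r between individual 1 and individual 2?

0.046875

Relatedness sums over independent paths through distinct common ancestors.
Individual 1 and individual 2 are related in two ways: second cousins through their mothers (r = 1/32) and half second cousins through their fathers (r = 1/64).
r = 1/32 + 1/64 = 0.046875.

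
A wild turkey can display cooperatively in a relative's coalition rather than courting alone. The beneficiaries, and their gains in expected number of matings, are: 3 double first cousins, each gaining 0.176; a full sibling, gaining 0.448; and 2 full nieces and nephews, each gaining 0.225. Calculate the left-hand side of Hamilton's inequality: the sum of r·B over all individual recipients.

0.4685

r to a double first cousin = 1/4 (double first cousins share both grandparent pairs — four paths of length 4: r = 4·(1/2)^4 = 1/4).
r to a full sibling = 1/2 (full sibs share both parents — two paths of length 2: r = 2·(1/2)^2 = 1/2).
r to a full niece or nephew = 0.25 (full aunt/uncle↔niece/nephew: two paths of length 3 through the shared grandparent pair: r = 2·(1/2)^3 = 1/4).
Summing one r·B term per recipient: 3·0.25·0.176 + 1·0.5·0.448 + 2·0.25·0.225 = 0.4685.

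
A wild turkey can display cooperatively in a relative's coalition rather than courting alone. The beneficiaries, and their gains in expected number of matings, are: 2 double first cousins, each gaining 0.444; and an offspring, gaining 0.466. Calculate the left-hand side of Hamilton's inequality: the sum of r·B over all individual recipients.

0.455

r to a double first cousin = 1/4 (double first cousins share both grandparent pairs — four paths of length 4: r = 4·(1/2)^4 = 1/4).
r to an offspring = 0.5 (one parent–offspring link: r = (1/2)^1 = 1/2).
Summing one r·B term per recipient: 2·0.25·0.444 + 1·0.5·0.466 = 0.455.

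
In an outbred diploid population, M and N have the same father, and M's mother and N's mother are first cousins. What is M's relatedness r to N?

Wright's path rule: contributions from independent ancestry routes add.
M and N are related in two ways: half-sibs through their shared father (r = 1/4) and second cousins through their mothers (r = 1/32).
r = 1/4 + 1/32 = 9/32 = 0.28125.

0.28125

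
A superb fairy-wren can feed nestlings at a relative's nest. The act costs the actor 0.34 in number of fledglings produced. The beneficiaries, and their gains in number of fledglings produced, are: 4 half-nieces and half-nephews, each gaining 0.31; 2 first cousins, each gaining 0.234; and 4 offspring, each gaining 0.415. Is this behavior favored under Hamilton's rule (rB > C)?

Yes

Hamilton's rule: the trait is favored when the sum of r·B over every recipient exceeds the actor's cost C.
r to a half-niece or half-nephew = 1/8 (half-aunt/uncle↔niece/nephew: one path of length 3: r = (1/2)^3 = 1/8).
r to a first cousin = 1/8 (first cousins share one grandparent pair — two paths of length 4: r = 2·(1/2)^4 = 1/8).
r to an offspring = 0.5 (one parent–offspring link: r = (1/2)^1 = 1/2).
Summing one r·B term per recipient: 4·0.125·0.31 + 2·0.125·0.234 + 4·0.5·0.415 = 1.0435.
1.0435 > 0.34: the indirect benefit exceeds the cost.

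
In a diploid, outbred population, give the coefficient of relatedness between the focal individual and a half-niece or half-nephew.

Half-aunt/uncle↔niece/nephew: one path of length 3: r = (1/2)^3 = 1/8.

0.125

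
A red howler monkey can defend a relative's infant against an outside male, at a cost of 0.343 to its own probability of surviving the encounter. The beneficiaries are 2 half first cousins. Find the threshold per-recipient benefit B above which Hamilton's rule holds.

2.744

r to a half first cousin = 1/16 (half first cousins share one grandparent — one path of length 4: r = (1/2)^4 = 1/16).
Hamilton's rule with n recipients of equal r: n·r·B > C, so B > C/(n·r) = 0.343/(2·0.0625) = 2.744.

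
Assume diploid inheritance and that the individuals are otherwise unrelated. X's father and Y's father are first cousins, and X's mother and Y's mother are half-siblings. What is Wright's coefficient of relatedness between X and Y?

Relatedness sums over independent paths through distinct common ancestors.
X and Y are related in two ways: second cousins through their fathers (r = 1/32) and half first cousins through their mothers (r = 1/16).
r = 1/32 + 1/16 = 3/32 = 0.09375.

0.09375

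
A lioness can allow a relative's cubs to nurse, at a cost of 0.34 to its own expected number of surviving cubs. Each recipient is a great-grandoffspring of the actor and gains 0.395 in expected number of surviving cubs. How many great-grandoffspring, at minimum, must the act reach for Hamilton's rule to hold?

7

r to a great-grandoffspring = 0.125 (three parent–offspring links: r = (1/2)^3 = 1/8).
Hamilton's rule: n·r·B > C  ⇒  n > C/(r·B) = 0.34/(0.125·0.395) = 6.886.
The smallest integer exceeding 6.886 is 7.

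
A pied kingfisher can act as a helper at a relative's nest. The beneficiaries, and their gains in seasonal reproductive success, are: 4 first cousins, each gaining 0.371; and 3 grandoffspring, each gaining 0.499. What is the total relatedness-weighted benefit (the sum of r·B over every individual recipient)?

r to a first cousin = 0.125 (first cousins share one grandparent pair — two paths of length 4: r = 2·(1/2)^4 = 1/8).
r to a grandoffspring = 0.25 (two parent–offspring links: r = (1/2)^2 = 1/4).
Summing one r·B term per recipient: 4·0.125·0.371 + 3·0.25·0.499 = 0.55975.

0.55975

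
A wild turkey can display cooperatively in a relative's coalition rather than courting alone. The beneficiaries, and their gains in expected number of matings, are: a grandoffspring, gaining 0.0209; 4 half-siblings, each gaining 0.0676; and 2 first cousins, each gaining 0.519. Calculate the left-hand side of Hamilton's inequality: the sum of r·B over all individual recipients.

r to a grandoffspring = 1/4 (two parent–offspring links: r = (1/2)^2 = 1/4).
r to a half-sibling = 0.25 (half-sibs share one parent — one path of length 2: r = (1/2)^2 = 1/4).
r to a first cousin = 0.125 (first cousins share one grandparent pair — two paths of length 4: r = 2·(1/2)^4 = 1/8).
Summing one r·B term per recipient: 1·0.25·0.0209 + 4·0.25·0.0676 + 2·0.125·0.519 = 0.202575.

0.202575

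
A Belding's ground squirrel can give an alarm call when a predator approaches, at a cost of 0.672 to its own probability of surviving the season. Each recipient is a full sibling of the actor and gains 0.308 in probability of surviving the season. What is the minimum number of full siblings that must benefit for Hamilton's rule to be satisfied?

5

r to a full sibling = 1/2 (full sibs share both parents — two paths of length 2: r = 2·(1/2)^2 = 1/2).
Hamilton's rule: n·r·B > C  ⇒  n > C/(r·B) = 0.672/(0.5·0.308) = 4.364.
The smallest integer exceeding 4.364 is 5.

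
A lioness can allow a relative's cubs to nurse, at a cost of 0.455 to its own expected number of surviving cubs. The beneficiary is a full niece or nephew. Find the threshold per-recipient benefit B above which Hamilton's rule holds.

1.82

r to a full niece or nephew = 1/4 (full aunt/uncle↔niece/nephew: two paths of length 3 through the shared grandparent pair: r = 2·(1/2)^3 = 1/4).
Hamilton's rule with n recipients of equal r: n·r·B > C, so B > C/(n·r) = 0.455/(1·0.25) = 1.82.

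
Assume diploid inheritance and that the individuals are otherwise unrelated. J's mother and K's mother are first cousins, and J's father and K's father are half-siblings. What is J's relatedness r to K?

With two independent routes of shared ancestry, r is the sum of the two contributions.
J and K are related in two ways: second cousins through their mothers (r = 1/32) and half first cousins through their fathers (r = 1/16).
r = 1/32 + 1/16 = 0.09375.

0.09375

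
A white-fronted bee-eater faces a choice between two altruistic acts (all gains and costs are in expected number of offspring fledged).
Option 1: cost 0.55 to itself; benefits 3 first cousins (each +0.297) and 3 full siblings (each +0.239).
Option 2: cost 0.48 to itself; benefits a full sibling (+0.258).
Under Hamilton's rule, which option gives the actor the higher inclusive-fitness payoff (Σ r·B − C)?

Option 1

Option 1: r to a first cousin = 0.125.
Option 1: r to a full sibling = 0.5.
Option 1: Σ r·B − C = (3·0.125·0.297 + 3·0.5·0.239) − 0.55 = -0.080125.
Option 2: r to a full sibling = 0.5.
Option 2: Σ r·B − C = (1·0.5·0.258) − 0.48 = -0.351.
Option 1 has the higher net inclusive-fitness payoff.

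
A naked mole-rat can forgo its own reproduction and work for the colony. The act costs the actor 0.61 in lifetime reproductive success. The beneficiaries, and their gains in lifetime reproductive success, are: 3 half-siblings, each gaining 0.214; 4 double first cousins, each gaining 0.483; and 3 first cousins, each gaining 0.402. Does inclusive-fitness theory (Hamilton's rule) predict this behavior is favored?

Hamilton's rule: the trait is favored when the sum of r·B over every recipient exceeds the actor's cost C.
r to a half-sibling = 0.25 (half-sibs share one parent — one path of length 2: r = (1/2)^2 = 1/4).
r to a double first cousin = 0.25 (double first cousins share both grandparent pairs — four paths of length 4: r = 4·(1/2)^4 = 1/4).
r to a first cousin = 1/8 (first cousins share one grandparent pair — two paths of length 4: r = 2·(1/2)^4 = 1/8).
Summing one r·B term per recipient: 3·0.25·0.214 + 4·0.25·0.483 + 3·0.125·0.402 = 0.79425.
0.79425 > 0.61: the indirect benefit exceeds the cost.

Yes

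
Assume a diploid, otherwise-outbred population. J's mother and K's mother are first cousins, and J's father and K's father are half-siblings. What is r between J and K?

0.09375

Independent pedigree routes through distinct common ancestors add.
J and K are related in two ways: second cousins through their mothers (r = 1/32) and half first cousins through their fathers (r = 1/16).
r = 1/32 + 1/16 = 0.09375.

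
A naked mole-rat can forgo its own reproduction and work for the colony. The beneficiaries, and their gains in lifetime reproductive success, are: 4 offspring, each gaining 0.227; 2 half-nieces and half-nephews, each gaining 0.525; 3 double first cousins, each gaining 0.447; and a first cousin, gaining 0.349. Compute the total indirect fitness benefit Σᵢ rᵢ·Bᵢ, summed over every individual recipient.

r to an offspring = 0.5 (one parent–offspring link: r = (1/2)^1 = 1/2).
r to a half-niece or half-nephew = 0.125 (half-aunt/uncle↔niece/nephew: one path of length 3: r = (1/2)^3 = 1/8).
r to a double first cousin = 1/4 (double first cousins share both grandparent pairs — four paths of length 4: r = 4·(1/2)^4 = 1/4).
r to a first cousin = 0.125 (first cousins share one grandparent pair — two paths of length 4: r = 2·(1/2)^4 = 1/8).
Summing one r·B term per recipient: 4·0.5·0.227 + 2·0.125·0.525 + 3·0.25·0.447 + 1·0.125·0.349 = 0.964125.

0.964125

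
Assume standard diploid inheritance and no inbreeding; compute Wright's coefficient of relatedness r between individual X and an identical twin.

1

Each parent–offspring link contributes a factor of 1/2, and independent paths through distinct common ancestors add.
Monozygotic twins share every allele identical by descent: r = 1.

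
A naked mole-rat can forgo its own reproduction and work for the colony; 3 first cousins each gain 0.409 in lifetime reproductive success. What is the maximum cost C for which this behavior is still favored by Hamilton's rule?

r to a first cousin = 1/8 (first cousins share one grandparent pair — two paths of length 4: r = 2·(1/2)^4 = 1/8).
Hamilton's rule: n·r·B > C, so the trait is favored while C < n·r·B = 3·0.125·0.409 = 0.153375.

0.153375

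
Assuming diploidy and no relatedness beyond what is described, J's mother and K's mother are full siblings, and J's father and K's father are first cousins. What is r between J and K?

Relatedness sums over independent paths through distinct common ancestors.
J and K are related in two ways: first cousins through their mothers (r = 1/8) and second cousins through their fathers (r = 1/32).
r = 1/8 + 1/32 = 5/32 = 0.15625.

0.15625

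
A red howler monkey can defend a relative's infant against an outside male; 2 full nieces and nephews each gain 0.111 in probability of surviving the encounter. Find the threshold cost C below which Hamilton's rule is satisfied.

r to a full niece or nephew = 1/4 (full aunt/uncle↔niece/nephew: two paths of length 3 through the shared grandparent pair: r = 2·(1/2)^3 = 1/4).
Hamilton's rule: n·r·B > C, so the trait is favored while C < n·r·B = 2·0.25·0.111 = 0.0555.

0.0555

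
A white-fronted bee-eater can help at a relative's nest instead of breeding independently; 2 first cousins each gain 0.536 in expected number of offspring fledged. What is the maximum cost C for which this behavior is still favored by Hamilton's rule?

r to a first cousin = 1/8 (first cousins share one grandparent pair — two paths of length 4: r = 2·(1/2)^4 = 1/8).
Hamilton's rule: n·r·B > C, so the trait is favored while C < n·r·B = 2·0.125·0.536 = 0.134.

0.134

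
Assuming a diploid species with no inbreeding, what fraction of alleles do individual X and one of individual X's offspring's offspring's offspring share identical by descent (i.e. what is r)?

Each parent–offspring link contributes a factor of 1/2, and independent paths through distinct common ancestors add.
Three parent–offspring links: r = (1/2)^3 = 1/8.

0.125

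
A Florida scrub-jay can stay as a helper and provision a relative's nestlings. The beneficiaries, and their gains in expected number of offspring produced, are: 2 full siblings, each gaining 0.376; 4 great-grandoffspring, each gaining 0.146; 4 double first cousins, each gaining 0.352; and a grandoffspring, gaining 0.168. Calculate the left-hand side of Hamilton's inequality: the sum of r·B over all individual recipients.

r to a full sibling = 0.5 (full sibs share both parents — two paths of length 2: r = 2·(1/2)^2 = 1/2).
r to a great-grandoffspring = 0.125 (three parent–offspring links: r = (1/2)^3 = 1/8).
r to a double first cousin = 1/4 (double first cousins share both grandparent pairs — four paths of length 4: r = 4·(1/2)^4 = 1/4).
r to a grandoffspring = 1/4 (two parent–offspring links: r = (1/2)^2 = 1/4).
Summing one r·B term per recipient: 2·0.5·0.376 + 4·0.125·0.146 + 4·0.25·0.352 + 1·0.25·0.168 = 0.843.

0.843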